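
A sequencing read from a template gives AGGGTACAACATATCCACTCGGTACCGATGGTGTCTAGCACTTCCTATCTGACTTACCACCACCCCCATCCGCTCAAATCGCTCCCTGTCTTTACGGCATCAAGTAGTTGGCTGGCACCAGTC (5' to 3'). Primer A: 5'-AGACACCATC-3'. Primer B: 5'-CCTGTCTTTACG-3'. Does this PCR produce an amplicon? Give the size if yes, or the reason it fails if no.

Primer A (AGACACCATC) has reverse complement GATGGTGTCT, which matches the top strand at positions 27–36; primer A anneals to the top strand there with its 3' end pointing upstream toward position 27.
Primer B (CCTGTCTTTACG) matches the top strand directly at positions 85–96; it anneals to the bottom strand with its 3' end pointing downstream toward position 96.
The 3' ends diverge (primer A extends toward position 1, primer B toward position 123), so the primers never converge on a shared product.

No product — the primers' 3' ends point away from each other.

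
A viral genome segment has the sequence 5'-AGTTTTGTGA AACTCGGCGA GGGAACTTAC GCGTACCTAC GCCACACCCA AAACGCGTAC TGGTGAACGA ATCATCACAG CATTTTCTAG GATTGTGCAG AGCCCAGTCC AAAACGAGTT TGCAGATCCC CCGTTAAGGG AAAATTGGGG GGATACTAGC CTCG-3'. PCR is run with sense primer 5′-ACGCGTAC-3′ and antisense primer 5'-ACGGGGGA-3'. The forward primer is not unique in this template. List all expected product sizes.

The forward primer ACGCGTAC matches the top strand at positions 29–36, 53–60.
The reverse primer's reverse complement is TCCCCCGT, matching at positions 127–134.
Each forward site pairs with the reverse site to give a product ending at position 134: sizes 106, 82 bp.

106 bp, 82 bp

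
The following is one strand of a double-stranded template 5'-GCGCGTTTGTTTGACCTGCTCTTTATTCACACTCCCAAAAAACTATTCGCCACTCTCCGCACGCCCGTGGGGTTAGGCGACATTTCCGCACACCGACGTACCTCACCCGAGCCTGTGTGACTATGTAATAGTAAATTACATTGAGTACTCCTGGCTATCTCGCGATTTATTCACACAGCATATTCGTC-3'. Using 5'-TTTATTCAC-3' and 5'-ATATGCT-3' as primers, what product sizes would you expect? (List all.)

The forward primer TTTATTCAC matches the top strand at positions 22–30, 166–174.
The reverse primer's reverse complement is AGCATAT, matching at positions 177–183.
Each forward site pairs with the reverse site to give a product ending at position 183: sizes 162, 18 bp.

162 bp, 18 bp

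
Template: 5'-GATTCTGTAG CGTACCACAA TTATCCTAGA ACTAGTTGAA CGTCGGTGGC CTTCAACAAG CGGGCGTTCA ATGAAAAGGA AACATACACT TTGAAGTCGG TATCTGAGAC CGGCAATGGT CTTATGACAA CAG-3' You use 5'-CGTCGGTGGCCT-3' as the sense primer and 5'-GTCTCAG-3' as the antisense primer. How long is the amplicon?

70 bp

The forward primer matches the template at positions 41–52.
Taking the reverse complement of GTCTCAG gives CTGAGAC, found at positions 104–110 on the template; the primer anneals here to the top strand with its 3' end pointing upstream.
Product length = (reverse-primer end) − (forward-primer start) + 1 = 110 − 41 + 1 = 70 bp.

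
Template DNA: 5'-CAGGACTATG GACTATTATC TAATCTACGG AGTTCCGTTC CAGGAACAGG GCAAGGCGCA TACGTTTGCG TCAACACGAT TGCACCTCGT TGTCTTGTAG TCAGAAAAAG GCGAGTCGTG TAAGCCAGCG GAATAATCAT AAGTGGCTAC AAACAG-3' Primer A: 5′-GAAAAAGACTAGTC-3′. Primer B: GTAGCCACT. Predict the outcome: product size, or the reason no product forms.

Primer A (GAAAAAGACTAGTC) does not match the top strand, and its reverse complement GACTAGTCTTTTTC does not match either.
With no annealing site for primer A, no amplification occurs.

No product — primer A has no binding site in the template.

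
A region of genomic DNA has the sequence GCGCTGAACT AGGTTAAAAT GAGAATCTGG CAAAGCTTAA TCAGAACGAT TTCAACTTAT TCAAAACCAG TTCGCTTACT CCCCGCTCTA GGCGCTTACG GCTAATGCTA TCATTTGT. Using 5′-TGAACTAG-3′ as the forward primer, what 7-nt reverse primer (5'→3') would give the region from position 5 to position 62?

The product's 3' end on the top strand is position 62.
The reverse primer anneals to the top strand over positions 56–62, i.e. to CTTATTC.
Its sequence written 5'→3' is the reverse complement: GAATAAG.

5'-GAATAAG-3'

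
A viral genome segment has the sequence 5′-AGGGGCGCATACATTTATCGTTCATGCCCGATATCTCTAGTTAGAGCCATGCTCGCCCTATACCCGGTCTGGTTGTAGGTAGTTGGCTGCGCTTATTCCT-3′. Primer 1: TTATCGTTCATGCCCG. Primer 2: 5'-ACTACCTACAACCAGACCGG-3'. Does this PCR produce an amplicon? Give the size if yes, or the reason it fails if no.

Primer 1 (TTATCGTTCATGCCCG) matches the top strand at positions 15–30; it acts as a forward primer.
Primer 2's reverse complement is CCGGTCTGGTTGTAGGTAGT, matching the top strand at positions 64–83; it acts as a reverse primer.
The 3' ends face each other across positions 15–83, giving a 69 bp product.

Yes — a 69 bp product.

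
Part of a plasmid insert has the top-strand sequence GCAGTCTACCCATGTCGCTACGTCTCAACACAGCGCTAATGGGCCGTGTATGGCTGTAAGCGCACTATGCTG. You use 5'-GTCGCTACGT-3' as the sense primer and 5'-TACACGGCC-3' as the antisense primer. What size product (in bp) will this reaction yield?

Forward primer GTCGCTACGT is found on the top strand at positions 14–23.
Taking the reverse complement of TACACGGCC gives GGCCGTGTA, found at positions 42–50 on the template; the primer anneals here to the top strand with its 3' end pointing upstream.
The product runs from position 14 to position 50, so its length is 50 − 14 + 1 = 37 bp.

37 bp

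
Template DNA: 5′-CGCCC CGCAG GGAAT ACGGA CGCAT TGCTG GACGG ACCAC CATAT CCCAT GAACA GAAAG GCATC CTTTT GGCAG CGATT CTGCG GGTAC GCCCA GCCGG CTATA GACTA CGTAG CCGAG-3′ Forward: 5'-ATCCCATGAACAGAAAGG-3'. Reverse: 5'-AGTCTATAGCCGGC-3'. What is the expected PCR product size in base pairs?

66 bp

Scanning the template, ATCCCATGAACAGAAAGG occurs at positions 44–61; this primer anneals to the bottom strand there with its 3' end pointing downstream.
Reverse complement of the reverse primer: GCCGGCTATAGACT. This occurs on the top strand at positions 96–109.
Amplicon spans positions 44–109: 66 bp.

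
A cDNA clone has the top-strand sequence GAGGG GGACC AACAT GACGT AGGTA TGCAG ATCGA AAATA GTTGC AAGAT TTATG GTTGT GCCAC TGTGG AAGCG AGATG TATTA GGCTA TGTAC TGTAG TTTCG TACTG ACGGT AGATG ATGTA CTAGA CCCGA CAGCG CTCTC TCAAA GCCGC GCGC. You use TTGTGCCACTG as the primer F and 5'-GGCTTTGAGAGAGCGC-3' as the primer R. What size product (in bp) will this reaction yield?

97 bp

Scanning the template, TTGTGCCACTG occurs at positions 57–67; this primer anneals to the bottom strand there with its 3' end pointing downstream.
Reverse complement of the reverse primer: GCGCTCTCTCAAAGCC. This occurs on the top strand at positions 138–153.
Product length = (reverse-primer end) − (forward-primer start) + 1 = 153 − 57 + 1 = 97 bp.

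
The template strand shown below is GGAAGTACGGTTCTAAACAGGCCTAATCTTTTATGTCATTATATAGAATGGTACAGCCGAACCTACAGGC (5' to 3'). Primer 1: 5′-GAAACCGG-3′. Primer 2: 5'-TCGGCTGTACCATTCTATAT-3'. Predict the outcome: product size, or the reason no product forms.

No product — primer 1 has no binding site in the template.

Primer 1 (GAAACCGG) does not match the top strand, and its reverse complement CCGGTTTC does not match either.
With no annealing site for primer 1, no amplification occurs.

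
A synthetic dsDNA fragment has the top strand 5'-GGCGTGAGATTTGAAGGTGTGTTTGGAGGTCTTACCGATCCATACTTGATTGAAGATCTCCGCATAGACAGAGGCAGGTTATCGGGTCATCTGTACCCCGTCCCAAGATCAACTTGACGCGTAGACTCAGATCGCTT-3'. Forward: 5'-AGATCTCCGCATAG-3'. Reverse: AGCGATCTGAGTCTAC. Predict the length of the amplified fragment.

Scanning the template, AGATCTCCGCATAG occurs at positions 54–67; this primer anneals to the bottom strand there with its 3' end pointing downstream.
Taking the reverse complement of AGCGATCTGAGTCTAC gives GTAGACTCAGATCGCT, found at positions 121–136 on the template; the primer anneals here to the top strand with its 3' end pointing upstream.
Amplicon spans positions 54–136: 83 bp.

83 bp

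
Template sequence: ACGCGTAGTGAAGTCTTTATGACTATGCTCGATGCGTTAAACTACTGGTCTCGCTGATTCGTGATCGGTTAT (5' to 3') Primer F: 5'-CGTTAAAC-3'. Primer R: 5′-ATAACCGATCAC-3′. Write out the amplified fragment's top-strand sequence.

Forward primer CGTTAAAC is found on the top strand at positions 35–42.
Reverse complement of the reverse primer: GTGATCGGTTAT. This occurs on the top strand at positions 61–72.
The product is the template from position 35 through 72 (38 bp).

5'-CGTTAAACTACTGGTCTCGCTGATTCGTGATCGGTTAT-3'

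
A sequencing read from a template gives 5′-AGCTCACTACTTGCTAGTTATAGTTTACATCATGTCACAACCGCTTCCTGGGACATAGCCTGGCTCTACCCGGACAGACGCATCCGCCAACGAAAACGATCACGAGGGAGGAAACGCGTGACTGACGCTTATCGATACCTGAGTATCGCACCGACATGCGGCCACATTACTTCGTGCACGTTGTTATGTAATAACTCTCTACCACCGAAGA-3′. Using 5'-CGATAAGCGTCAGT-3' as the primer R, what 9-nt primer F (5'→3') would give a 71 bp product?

The reverse primer's reverse complement ACTGACGCTTATCG matches the template at positions 121–134, so the product ends at position 134.
A 71 bp product then starts at position 134 − 71 + 1 = 64.
The forward primer is identical to the top strand there: CTCTACCCG.

5'-CTCTACCCG-3'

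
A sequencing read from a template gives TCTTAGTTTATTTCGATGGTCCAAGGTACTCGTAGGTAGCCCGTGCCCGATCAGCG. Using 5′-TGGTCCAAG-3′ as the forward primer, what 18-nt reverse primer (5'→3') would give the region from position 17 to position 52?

5'-GATCGGGCACGGGCTACC-3'

The product's 3' end on the top strand is position 52.
The reverse primer anneals to the top strand over positions 35–52, i.e. to GGTAGCCCGTGCCCGATC.
Its sequence written 5'→3' is the reverse complement: GATCGGGCACGGGCTACC.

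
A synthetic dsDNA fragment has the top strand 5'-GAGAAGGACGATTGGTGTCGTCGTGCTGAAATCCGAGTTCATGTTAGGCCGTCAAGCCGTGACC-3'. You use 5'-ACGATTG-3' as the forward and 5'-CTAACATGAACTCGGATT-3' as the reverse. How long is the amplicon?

Forward primer ACGATTG is found on the top strand at positions 8–14.
Reverse complement of the reverse primer: AATCCGAGTTCATGTTAG. This occurs on the top strand at positions 30–47.
The product runs from position 8 to position 47, so its length is 47 − 8 + 1 = 40 bp.

40 bp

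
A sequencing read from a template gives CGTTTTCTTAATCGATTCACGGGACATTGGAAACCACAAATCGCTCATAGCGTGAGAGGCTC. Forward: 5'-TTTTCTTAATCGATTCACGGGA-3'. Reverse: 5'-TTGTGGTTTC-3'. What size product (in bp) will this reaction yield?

Forward primer TTTTCTTAATCGATTCACGGGA is found on the top strand at positions 3–24.
The reverse primer's reverse complement is GAAACCACAA, which matches the template at positions 30–39.
Amplicon spans positions 3–39: 37 bp.

37 bp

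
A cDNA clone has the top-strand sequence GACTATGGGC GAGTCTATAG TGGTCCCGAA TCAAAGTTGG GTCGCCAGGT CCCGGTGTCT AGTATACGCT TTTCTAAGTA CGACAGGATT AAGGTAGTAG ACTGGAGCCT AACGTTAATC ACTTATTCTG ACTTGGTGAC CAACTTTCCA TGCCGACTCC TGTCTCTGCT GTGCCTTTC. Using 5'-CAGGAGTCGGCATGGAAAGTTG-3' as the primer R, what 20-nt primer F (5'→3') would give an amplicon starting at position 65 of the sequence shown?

The reverse primer's reverse complement CAACTTTCCATGCCGACTCCTG matches the template at positions 141–162; the product starts at position 65.
The forward primer is identical to the top strand over positions 65–84: TACGCTTTTCTAAGTACGAC.

5'-TACGCTTTTCTAAGTACGAC-3'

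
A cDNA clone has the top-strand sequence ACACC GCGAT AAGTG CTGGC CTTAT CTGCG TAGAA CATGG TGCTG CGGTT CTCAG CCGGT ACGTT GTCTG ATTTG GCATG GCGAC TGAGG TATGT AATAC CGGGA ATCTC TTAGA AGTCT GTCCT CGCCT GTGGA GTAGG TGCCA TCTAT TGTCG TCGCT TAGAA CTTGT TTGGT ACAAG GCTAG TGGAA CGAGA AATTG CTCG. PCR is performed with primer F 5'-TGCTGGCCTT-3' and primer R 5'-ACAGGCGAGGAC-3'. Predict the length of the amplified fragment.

The forward primer matches the template at positions 14–23.
Taking the reverse complement of ACAGGCGAGGAC gives GTCCTCGCCTGT, found at positions 121–132 on the template; the primer anneals here to the top strand with its 3' end pointing upstream.
Product length = (reverse-primer end) − (forward-primer start) + 1 = 132 − 14 + 1 = 119 bp.

119 bp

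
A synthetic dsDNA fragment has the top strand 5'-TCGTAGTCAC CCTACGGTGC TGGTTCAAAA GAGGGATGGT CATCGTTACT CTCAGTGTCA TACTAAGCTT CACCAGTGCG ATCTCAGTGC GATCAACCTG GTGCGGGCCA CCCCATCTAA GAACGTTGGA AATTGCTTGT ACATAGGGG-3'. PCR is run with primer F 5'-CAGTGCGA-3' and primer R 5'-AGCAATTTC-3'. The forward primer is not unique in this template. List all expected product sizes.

The forward primer CAGTGCGA matches the top strand at positions 74–81, 85–92.
The reverse primer's reverse complement is GAAATTGCT, matching at positions 129–137.
Each forward site pairs with the reverse site to give a product ending at position 137: sizes 64, 53 bp.

64 bp, 53 bp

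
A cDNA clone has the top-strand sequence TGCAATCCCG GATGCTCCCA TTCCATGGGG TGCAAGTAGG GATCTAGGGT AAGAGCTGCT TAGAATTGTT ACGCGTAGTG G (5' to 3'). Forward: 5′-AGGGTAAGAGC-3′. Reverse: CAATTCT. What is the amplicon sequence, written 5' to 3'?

Scanning the template, AGGGTAAGAGC occurs at positions 46–56; this primer anneals to the bottom strand there with its 3' end pointing downstream.
Taking the reverse complement of CAATTCT gives AGAATTG, found at positions 62–68 on the template; the primer anneals here to the top strand with its 3' end pointing upstream.
The product is the template from position 46 through 68 (23 bp).

5'-AGGGTAAGAGCTGCTTAGAATTG-3'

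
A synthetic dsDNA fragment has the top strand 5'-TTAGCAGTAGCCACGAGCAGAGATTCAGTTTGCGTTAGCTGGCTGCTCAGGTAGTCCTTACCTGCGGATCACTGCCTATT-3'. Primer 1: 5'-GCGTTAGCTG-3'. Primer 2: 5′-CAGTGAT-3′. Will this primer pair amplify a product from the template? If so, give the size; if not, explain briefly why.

Primer 1 (GCGTTAGCTG) matches the top strand at positions 32–41; it acts as a forward primer.
Primer 2's reverse complement is ATCACTG, matching the top strand at positions 68–74; it acts as a reverse primer.
The 3' ends face each other across positions 32–74, giving a 43 bp product.

Yes — a 43 bp product.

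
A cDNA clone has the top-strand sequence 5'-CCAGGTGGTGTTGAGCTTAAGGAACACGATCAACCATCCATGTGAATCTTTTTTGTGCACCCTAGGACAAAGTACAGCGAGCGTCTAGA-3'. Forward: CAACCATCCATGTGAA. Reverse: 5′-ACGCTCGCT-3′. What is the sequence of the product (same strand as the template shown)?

5'-CAACCATCCATGTGAATCTTTTTTGTGCACCCTAGGACAAAGTACAGCGAGCGT-3'

The forward primer matches the template at positions 31–46.
Taking the reverse complement of ACGCTCGCT gives AGCGAGCGT, found at positions 76–84 on the template; the primer anneals here to the top strand with its 3' end pointing upstream.
The product is the template from position 31 through 84 (54 bp).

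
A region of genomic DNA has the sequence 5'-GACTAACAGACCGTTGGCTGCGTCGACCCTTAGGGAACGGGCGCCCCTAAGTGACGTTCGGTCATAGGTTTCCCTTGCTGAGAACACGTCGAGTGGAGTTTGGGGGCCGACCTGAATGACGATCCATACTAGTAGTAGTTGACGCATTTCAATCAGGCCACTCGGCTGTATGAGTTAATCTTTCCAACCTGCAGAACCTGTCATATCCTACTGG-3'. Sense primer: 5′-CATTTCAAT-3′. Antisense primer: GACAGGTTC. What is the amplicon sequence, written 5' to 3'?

Forward primer CATTTCAAT is found on the top strand at positions 145–153.
The reverse primer's reverse complement is GAACCTGTC, which matches the template at positions 194–202.
The product is the template from position 145 through 202 (58 bp).

5'-CATTTCAATCAGGCCACTCGGCTGTATGAGTTAATCTTTCCAACCTGCAGAACCTGTC-3'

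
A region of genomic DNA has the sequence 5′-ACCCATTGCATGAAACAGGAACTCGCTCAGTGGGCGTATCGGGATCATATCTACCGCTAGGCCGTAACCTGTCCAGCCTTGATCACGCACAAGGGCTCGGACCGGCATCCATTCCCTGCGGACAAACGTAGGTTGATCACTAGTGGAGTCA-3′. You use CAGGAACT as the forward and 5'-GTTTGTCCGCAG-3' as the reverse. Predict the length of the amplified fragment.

112 bp

Scanning the template, CAGGAACT occurs at positions 16–23; this primer anneals to the bottom strand there with its 3' end pointing downstream.
Reverse complement of the reverse primer: CTGCGGACAAAC. This occurs on the top strand at positions 116–127.
Amplicon spans positions 16–127: 112 bp.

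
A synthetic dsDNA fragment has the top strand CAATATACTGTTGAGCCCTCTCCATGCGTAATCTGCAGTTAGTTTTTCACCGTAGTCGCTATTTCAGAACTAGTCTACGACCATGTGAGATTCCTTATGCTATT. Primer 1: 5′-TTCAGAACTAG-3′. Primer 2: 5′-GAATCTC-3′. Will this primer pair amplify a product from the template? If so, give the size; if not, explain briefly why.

Yes — a 31 bp product.

Primer 1 (TTCAGAACTAG) matches the top strand at positions 63–73; it acts as a forward primer.
Primer 2's reverse complement is GAGATTC, matching the top strand at positions 87–93; it acts as a reverse primer.
The 3' ends face each other across positions 63–93, giving a 31 bp product.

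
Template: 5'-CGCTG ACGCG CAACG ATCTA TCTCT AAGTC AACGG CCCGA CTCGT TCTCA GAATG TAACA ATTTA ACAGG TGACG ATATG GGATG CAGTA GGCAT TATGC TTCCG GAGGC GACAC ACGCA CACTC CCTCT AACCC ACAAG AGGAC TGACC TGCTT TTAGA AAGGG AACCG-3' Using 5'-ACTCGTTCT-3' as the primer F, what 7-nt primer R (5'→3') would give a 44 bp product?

5'-TCCCATA-3'

The forward primer binds at positions 40–48, so a 44 bp product ends at position 40 + 44 − 1 = 83.
The reverse primer anneals to the top strand over positions 77–83, i.e. to TATGGGA.
Its sequence written 5'→3' is the reverse complement: TCCCATA.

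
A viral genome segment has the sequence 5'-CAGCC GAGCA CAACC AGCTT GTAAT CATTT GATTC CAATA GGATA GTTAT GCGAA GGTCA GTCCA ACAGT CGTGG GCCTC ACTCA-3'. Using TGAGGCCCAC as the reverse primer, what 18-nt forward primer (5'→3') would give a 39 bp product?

The reverse primer's reverse complement GTGGGCCTCA matches the template at positions 72–81, so the product ends at position 81.
A 39 bp product then starts at position 81 − 39 + 1 = 43.
The forward primer is identical to the top strand there: ATAGTTATGCGAAGGTCA.

5'-ATAGTTATGCGAAGGTCA-3'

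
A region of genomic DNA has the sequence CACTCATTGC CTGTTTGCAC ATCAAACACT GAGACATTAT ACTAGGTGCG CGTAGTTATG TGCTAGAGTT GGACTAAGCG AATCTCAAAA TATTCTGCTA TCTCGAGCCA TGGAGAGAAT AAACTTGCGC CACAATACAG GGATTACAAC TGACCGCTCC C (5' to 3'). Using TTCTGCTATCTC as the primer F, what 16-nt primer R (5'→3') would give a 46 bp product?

5'-GTATTGTGGCGCAAGT-3'

The forward primer binds at positions 93–104, so a 46 bp product ends at position 93 + 46 − 1 = 138.
The reverse primer anneals to the top strand over positions 123–138, i.e. to ACTTGCGCCACAATAC.
Its sequence written 5'→3' is the reverse complement: GTATTGTGGCGCAAGT.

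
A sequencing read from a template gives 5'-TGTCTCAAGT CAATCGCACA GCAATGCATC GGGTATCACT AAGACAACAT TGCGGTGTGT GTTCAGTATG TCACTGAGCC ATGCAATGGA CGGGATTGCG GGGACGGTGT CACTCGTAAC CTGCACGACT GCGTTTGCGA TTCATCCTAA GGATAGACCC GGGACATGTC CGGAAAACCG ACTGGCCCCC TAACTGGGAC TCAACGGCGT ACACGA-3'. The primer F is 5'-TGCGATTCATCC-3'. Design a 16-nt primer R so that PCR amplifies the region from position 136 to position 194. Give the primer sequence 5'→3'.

The product's 3' end on the top strand is position 194.
The reverse primer anneals to the top strand over positions 179–194, i.e. to CGACTGGCCCCCTAAC.
Its sequence written 5'→3' is the reverse complement: GTTAGGGGGCCAGTCG.

5'-GTTAGGGGGCCAGTCG-3'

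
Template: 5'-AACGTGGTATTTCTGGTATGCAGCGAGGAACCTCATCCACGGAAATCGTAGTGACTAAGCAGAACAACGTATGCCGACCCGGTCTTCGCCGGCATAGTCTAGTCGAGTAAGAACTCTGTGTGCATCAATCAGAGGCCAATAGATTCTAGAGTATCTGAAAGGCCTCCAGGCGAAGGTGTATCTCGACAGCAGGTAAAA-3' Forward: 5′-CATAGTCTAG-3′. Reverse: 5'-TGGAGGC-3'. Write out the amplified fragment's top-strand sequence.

Scanning the template, CATAGTCTAG occurs at positions 93–102; this primer anneals to the bottom strand there with its 3' end pointing downstream.
The reverse primer's reverse complement is GCCTCCA, which matches the template at positions 162–168.
The product is the template from position 93 through 168 (76 bp).

5'-CATAGTCTAGTCGAGTAAGAACTCTGTGTGCATCAATCAGAGGCCAATAGATTCTAGAGTATCTGAAAGGCCTCCA-3'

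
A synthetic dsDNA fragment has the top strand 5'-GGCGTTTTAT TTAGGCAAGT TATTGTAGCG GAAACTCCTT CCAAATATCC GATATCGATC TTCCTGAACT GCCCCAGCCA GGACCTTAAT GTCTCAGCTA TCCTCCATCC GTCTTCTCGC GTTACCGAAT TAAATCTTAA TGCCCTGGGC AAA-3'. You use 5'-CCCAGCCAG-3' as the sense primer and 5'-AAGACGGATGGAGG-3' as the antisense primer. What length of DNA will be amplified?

43 bp

Forward primer CCCAGCCAG is found on the top strand at positions 73–81.
Taking the reverse complement of AAGACGGATGGAGG gives CCTCCATCCGTCTT, found at positions 102–115 on the template; the primer anneals here to the top strand with its 3' end pointing upstream.
Amplicon spans positions 73–115: 43 bp.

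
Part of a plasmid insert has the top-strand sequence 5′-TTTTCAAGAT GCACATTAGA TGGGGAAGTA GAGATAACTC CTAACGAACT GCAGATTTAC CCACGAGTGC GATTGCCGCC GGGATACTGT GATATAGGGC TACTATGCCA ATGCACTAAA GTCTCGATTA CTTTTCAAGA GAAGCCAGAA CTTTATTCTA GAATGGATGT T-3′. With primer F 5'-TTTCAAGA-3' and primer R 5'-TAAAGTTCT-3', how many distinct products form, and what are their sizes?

Two products: 154 bp, 23 bp

The forward primer TTTCAAGA matches the top strand at positions 2–9, 133–140.
The reverse primer's reverse complement is AGAACTTTA, matching at positions 147–155.
Each forward site pairs with the reverse site to give a product ending at position 155: sizes 154, 23 bp.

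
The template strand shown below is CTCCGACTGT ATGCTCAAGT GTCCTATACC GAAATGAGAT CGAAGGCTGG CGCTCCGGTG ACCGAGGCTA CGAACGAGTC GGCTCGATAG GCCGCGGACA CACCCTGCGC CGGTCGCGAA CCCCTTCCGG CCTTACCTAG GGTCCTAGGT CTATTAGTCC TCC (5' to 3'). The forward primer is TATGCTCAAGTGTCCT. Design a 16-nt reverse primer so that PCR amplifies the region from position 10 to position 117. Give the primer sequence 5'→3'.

The product's 3' end on the top strand is position 117.
The reverse primer anneals to the top strand over positions 102–117, i.e. to ACCCTGCGCCGGTCGC.
Its sequence written 5'→3' is the reverse complement: GCGACCGGCGCAGGGT.

5'-GCGACCGGCGCAGGGT-3'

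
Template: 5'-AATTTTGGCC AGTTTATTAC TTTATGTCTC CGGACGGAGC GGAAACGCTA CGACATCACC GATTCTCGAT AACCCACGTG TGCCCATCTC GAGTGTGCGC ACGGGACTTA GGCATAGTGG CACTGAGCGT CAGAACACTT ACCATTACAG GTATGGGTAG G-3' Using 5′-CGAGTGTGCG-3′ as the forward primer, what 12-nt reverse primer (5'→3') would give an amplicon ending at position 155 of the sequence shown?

The forward primer binds at positions 90–99; the product's 3' end on the top strand is position 155.
The reverse primer anneals to the top strand over positions 144–155, i.e. to ATTACAGGTATG.
Its sequence written 5'→3' is the reverse complement: CATACCTGTAAT.

5'-CATACCTGTAAT-3'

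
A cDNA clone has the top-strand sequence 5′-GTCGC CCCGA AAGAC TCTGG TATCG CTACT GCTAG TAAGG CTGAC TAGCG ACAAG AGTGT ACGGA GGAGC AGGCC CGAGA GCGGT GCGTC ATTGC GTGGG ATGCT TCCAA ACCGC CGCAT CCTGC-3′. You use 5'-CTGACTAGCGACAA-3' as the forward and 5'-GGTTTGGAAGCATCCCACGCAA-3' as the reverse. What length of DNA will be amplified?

73 bp

Forward primer CTGACTAGCGACAA is found on the top strand at positions 41–54.
The reverse primer's reverse complement is TTGCGTGGGATGCTTCCAAACC, which matches the template at positions 92–113.
Product length = (reverse-primer end) − (forward-primer start) + 1 = 113 − 41 + 1 = 73 bp.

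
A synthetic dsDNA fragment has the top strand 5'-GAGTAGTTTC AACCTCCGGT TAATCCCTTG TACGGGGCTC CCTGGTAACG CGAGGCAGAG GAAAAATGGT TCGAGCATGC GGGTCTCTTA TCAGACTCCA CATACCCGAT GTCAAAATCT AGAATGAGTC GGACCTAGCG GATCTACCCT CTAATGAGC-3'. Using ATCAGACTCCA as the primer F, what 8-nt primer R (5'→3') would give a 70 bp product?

5'-GCTCATTA-3'

The forward primer binds at positions 90–100, so a 70 bp product ends at position 90 + 70 − 1 = 159.
The reverse primer anneals to the top strand over positions 152–159, i.e. to TAATGAGC.
Its sequence written 5'→3' is the reverse complement: GCTCATTA.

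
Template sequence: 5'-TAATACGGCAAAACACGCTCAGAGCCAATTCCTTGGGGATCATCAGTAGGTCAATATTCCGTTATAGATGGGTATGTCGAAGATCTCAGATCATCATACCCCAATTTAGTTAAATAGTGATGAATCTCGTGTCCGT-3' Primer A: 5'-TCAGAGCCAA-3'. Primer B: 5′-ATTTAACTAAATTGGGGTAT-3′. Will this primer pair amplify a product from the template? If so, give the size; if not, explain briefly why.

Yes — a 97 bp product.

Primer A (TCAGAGCCAA) matches the top strand at positions 19–28; it acts as a forward primer.
Primer B's reverse complement is ATACCCCAATTTAGTTAAAT, matching the top strand at positions 96–115; it acts as a reverse primer.
The 3' ends face each other across positions 19–115, giving a 97 bp product.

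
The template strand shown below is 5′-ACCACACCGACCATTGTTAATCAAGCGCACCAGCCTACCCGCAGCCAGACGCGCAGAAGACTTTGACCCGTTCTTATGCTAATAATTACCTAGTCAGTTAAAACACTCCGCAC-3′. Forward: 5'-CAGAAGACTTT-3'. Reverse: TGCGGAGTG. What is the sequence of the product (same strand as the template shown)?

The forward primer matches the template at positions 54–64.
Taking the reverse complement of TGCGGAGTG gives CACTCCGCA, found at positions 104–112 on the template; the primer anneals here to the top strand with its 3' end pointing upstream.
The product is the template from position 54 through 112 (59 bp).

5'-CAGAAGACTTTGACCCGTTCTTATGCTAATAATTACCTAGTCAGTTAAAACACTCCGCA-3'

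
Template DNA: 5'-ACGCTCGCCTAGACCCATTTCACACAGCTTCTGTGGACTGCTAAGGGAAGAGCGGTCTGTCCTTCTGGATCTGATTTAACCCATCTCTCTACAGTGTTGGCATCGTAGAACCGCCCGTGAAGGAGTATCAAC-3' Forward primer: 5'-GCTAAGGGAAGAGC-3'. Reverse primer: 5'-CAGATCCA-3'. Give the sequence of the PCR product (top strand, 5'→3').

Forward primer GCTAAGGGAAGAGC is found on the top strand at positions 40–53.
Taking the reverse complement of CAGATCCA gives TGGATCTG, found at positions 66–73 on the template; the primer anneals here to the top strand with its 3' end pointing upstream.
The product is the template from position 40 through 73 (34 bp).

5'-GCTAAGGGAAGAGCGGTCTGTCCTTCTGGATCTG-3'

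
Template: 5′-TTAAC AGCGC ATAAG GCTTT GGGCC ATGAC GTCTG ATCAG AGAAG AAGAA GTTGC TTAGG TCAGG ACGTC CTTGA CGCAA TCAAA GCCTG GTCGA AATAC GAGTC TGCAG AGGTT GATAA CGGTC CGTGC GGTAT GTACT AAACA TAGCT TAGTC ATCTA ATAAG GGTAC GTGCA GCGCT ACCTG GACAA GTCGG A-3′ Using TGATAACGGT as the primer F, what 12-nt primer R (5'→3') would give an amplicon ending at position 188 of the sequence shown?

The forward primer binds at positions 115–124; the product's 3' end on the top strand is position 188.
The reverse primer anneals to the top strand over positions 177–188, i.e. to CGCTACCTGGAC.
Its sequence written 5'→3' is the reverse complement: GTCCAGGTAGCG.

5'-GTCCAGGTAGCG-3'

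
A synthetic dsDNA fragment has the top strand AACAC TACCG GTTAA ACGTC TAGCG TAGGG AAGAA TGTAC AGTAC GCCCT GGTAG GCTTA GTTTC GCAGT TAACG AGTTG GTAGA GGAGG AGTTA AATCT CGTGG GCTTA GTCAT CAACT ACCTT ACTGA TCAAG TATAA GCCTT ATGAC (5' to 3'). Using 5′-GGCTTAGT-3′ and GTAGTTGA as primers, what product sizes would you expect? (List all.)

The forward primer GGCTTAGT matches the top strand at positions 55–62, 105–112.
The reverse primer's reverse complement is TCAACTAC, matching at positions 115–122.
Each forward site pairs with the reverse site to give a product ending at position 122: sizes 68, 18 bp.

68 bp, 18 bp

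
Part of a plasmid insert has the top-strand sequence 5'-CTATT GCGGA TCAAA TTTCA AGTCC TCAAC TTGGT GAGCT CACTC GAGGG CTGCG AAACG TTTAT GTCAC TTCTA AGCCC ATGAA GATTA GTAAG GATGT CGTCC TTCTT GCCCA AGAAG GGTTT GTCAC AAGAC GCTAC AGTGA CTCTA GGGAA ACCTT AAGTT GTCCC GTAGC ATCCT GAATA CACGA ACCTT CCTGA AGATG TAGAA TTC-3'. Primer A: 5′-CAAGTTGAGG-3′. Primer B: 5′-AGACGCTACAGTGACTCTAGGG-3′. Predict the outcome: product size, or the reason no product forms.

No product — the primers' 3' ends point away from each other.

Primer A (CAAGTTGAGG) has reverse complement CCTCAACTTG, which matches the top strand at positions 24–33; primer A anneals to the top strand there with its 3' end pointing upstream toward position 24.
Primer B (AGACGCTACAGTGACTCTAGGG) matches the top strand directly at positions 132–153; it anneals to the bottom strand with its 3' end pointing downstream toward position 153.
The 3' ends diverge (primer A extends toward position 1, primer B toward position 213), so the primers never converge on a shared product.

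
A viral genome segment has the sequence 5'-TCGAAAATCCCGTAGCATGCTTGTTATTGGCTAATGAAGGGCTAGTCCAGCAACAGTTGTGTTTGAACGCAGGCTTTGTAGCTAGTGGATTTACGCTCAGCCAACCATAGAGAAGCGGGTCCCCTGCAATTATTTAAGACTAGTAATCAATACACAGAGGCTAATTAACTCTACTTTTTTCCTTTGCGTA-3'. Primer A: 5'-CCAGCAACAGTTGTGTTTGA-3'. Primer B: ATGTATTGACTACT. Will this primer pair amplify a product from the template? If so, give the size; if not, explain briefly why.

Primer B (ATGTATTGACTACT) does not match the top strand, and its reverse complement AGTAGTCAATACAT does not match either.
With no annealing site for primer B, no amplification occurs.

No product — primer B has no binding site in the template.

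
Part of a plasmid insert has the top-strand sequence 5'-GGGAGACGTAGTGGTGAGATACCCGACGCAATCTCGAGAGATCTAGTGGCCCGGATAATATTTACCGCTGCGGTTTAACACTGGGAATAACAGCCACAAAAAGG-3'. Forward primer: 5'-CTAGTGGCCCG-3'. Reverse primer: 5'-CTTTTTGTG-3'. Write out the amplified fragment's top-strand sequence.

The forward primer matches the template at positions 43–53.
The reverse primer's reverse complement is CACAAAAAG, which matches the template at positions 95–103.
The product is the template from position 43 through 103 (61 bp).

5'-CTAGTGGCCCGGATAATATTTACCGCTGCGGTTTAACACTGGGAATAACAGCCACAAAAAG-3'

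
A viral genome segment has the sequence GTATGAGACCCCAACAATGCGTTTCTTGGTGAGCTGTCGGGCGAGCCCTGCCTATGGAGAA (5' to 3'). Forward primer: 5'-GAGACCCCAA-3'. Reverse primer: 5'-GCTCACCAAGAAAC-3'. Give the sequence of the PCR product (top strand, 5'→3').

5'-GAGACCCCAACAATGCGTTTCTTGGTGAGC-3'

Scanning the template, GAGACCCCAA occurs at positions 5–14; this primer anneals to the bottom strand there with its 3' end pointing downstream.
Taking the reverse complement of GCTCACCAAGAAAC gives GTTTCTTGGTGAGC, found at positions 21–34 on the template; the primer anneals here to the top strand with its 3' end pointing upstream.
The product is the template from position 5 through 34 (30 bp).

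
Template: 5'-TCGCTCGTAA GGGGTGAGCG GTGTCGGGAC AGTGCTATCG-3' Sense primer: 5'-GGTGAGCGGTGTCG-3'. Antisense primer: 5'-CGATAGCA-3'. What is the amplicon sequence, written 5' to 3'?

The forward primer matches the template at positions 13–26.
Taking the reverse complement of CGATAGCA gives TGCTATCG, found at positions 33–40 on the template; the primer anneals here to the top strand with its 3' end pointing upstream.
The product is the template from position 13 through 40 (28 bp).

5'-GGTGAGCGGTGTCGGGACAGTGCTATCG-3'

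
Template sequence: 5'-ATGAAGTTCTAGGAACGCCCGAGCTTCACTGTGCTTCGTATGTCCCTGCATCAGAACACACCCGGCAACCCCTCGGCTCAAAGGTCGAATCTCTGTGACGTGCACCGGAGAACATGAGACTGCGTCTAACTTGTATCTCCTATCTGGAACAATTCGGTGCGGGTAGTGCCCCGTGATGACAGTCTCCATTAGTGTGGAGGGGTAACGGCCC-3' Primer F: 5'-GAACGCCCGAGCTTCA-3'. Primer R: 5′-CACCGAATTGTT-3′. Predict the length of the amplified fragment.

The forward primer matches the template at positions 13–28.
Reverse complement of the reverse primer: AACAATTCGGTG. This occurs on the top strand at positions 148–159.
Product length = (reverse-primer end) − (forward-primer start) + 1 = 159 − 13 + 1 = 147 bp.

147 bp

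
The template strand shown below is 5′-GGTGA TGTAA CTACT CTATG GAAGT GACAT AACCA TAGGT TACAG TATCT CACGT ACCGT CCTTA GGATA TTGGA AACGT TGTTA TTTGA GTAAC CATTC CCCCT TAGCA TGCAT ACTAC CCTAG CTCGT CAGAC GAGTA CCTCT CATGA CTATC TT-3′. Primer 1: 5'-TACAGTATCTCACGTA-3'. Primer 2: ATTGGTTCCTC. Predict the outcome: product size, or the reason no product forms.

Primer 2 (ATTGGTTCCTC) does not match the top strand, and its reverse complement GAGGAACCAAT does not match either.
With no annealing site for primer 2, no amplification occurs.

No product — primer 2 has no binding site in the template.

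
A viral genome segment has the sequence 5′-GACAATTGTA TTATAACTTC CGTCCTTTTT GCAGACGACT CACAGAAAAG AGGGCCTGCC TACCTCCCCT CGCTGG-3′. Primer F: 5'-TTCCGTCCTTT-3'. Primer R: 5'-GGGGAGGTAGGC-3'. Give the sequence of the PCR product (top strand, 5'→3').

5'-TTCCGTCCTTTTTGCAGACGACTCACAGAAAAGAGGGCCTGCCTACCTCCCC-3'

Scanning the template, TTCCGTCCTTT occurs at positions 18–28; this primer anneals to the bottom strand there with its 3' end pointing downstream.
Reverse complement of the reverse primer: GCCTACCTCCCC. This occurs on the top strand at positions 58–69.
The product is the template from position 18 through 69 (52 bp).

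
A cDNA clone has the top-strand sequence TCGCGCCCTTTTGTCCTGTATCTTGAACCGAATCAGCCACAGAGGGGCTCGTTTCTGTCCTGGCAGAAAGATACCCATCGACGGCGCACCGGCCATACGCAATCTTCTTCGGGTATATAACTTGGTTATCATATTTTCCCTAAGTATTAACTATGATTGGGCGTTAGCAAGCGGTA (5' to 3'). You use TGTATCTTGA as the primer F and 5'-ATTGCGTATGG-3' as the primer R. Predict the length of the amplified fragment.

87 bp

Forward primer TGTATCTTGA is found on the top strand at positions 17–26.
Reverse complement of the reverse primer: CCATACGCAAT. This occurs on the top strand at positions 93–103.
Product length = (reverse-primer end) − (forward-primer start) + 1 = 103 − 17 + 1 = 87 bp.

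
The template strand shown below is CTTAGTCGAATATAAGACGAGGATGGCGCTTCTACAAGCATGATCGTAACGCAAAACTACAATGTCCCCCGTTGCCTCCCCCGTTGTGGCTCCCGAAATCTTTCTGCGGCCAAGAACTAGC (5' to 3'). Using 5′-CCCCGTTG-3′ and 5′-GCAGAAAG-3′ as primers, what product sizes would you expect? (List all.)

41 bp, 29 bp

The forward primer CCCCGTTG matches the top strand at positions 67–74, 79–86.
The reverse primer's reverse complement is CTTTCTGC, matching at positions 100–107.
Each forward site pairs with the reverse site to give a product ending at position 107: sizes 41, 29 bp.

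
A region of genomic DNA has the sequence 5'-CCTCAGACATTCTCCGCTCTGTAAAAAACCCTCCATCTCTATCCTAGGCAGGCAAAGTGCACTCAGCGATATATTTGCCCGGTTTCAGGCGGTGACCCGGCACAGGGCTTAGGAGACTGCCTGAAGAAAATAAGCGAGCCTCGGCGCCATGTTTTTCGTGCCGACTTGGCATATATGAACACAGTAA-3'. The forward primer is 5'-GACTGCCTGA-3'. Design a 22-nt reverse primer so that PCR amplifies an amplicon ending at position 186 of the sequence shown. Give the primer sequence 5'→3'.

5'-TACTGTGTTCATATATGCCAAG-3'

The forward primer binds at positions 115–124; the product's 3' end on the top strand is position 186.
The reverse primer anneals to the top strand over positions 165–186, i.e. to CTTGGCATATATGAACACAGTA.
Its sequence written 5'→3' is the reverse complement: TACTGTGTTCATATATGCCAAG.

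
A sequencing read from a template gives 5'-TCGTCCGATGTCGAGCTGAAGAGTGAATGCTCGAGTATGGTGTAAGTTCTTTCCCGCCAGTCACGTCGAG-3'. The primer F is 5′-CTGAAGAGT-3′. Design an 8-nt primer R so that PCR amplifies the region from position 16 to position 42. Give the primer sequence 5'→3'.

5'-CACCATAC-3'

The product's 3' end on the top strand is position 42.
The reverse primer anneals to the top strand over positions 35–42, i.e. to GTATGGTG.
Its sequence written 5'→3' is the reverse complement: CACCATAC.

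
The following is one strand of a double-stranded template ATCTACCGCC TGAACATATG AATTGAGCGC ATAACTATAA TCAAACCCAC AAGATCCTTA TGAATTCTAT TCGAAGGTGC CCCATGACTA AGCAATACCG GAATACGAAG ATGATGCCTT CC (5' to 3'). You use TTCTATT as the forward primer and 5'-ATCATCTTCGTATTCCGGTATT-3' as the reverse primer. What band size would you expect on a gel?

Forward primer TTCTATT is found on the top strand at positions 65–71.
The reverse primer's reverse complement is AATACCGGAATACGAAGATGAT, which matches the template at positions 94–115.
Amplicon spans positions 65–115: 51 bp.

51 bp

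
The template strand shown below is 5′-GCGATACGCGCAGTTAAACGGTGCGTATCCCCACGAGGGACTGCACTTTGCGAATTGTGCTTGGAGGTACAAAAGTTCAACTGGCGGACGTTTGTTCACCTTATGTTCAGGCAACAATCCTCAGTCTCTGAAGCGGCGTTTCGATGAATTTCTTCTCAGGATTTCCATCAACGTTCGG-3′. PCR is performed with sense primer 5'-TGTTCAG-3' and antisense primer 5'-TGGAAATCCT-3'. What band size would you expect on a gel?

Forward primer TGTTCAG is found on the top strand at positions 104–110.
Taking the reverse complement of TGGAAATCCT gives AGGATTTCCA, found at positions 158–167 on the template; the primer anneals here to the top strand with its 3' end pointing upstream.
Product length = (reverse-primer end) − (forward-primer start) + 1 = 167 − 104 + 1 = 64 bp.

64 bp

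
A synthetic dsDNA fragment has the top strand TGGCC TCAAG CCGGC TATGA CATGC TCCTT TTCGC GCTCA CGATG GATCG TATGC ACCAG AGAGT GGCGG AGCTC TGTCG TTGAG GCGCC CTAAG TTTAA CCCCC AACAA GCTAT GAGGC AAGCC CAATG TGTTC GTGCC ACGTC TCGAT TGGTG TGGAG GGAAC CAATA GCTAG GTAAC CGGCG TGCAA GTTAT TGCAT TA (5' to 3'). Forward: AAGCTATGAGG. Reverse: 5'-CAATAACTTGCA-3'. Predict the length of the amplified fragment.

89 bp

Forward primer AAGCTATGAGG is found on the top strand at positions 109–119.
Taking the reverse complement of CAATAACTTGCA gives TGCAAGTTATTG, found at positions 186–197 on the template; the primer anneals here to the top strand with its 3' end pointing upstream.
Amplicon spans positions 109–197: 89 bp.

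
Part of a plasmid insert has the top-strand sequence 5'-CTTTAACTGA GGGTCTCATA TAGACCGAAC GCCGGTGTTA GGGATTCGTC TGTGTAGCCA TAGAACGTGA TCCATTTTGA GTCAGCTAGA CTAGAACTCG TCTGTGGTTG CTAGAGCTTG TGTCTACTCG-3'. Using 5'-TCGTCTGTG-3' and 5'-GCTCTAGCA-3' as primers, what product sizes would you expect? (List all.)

72 bp, 20 bp

The forward primer TCGTCTGTG matches the top strand at positions 46–54, 98–106.
The reverse primer's reverse complement is TGCTAGAGC, matching at positions 109–117.
Each forward site pairs with the reverse site to give a product ending at position 117: sizes 72, 20 bp.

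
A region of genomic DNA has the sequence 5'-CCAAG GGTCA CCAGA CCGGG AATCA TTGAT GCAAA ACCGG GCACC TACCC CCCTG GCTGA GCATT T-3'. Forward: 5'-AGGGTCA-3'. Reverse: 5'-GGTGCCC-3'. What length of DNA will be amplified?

42 bp

Forward primer AGGGTCA is found on the top strand at positions 4–10.
Taking the reverse complement of GGTGCCC gives GGGCACC, found at positions 39–45 on the template; the primer anneals here to the top strand with its 3' end pointing upstream.
Amplicon spans positions 4–45: 42 bp.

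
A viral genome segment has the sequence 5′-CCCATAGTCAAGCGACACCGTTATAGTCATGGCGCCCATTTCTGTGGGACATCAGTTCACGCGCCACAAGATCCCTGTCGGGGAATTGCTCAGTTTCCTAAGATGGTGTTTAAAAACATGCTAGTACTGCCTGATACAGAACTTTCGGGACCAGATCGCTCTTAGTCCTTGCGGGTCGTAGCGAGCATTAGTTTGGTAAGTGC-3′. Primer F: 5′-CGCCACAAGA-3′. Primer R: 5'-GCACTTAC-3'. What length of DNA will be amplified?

142 bp

The forward primer matches the template at positions 62–71.
The reverse primer's reverse complement is GTAAGTGC, which matches the template at positions 196–203.
The product runs from position 62 to position 203, so its length is 203 − 62 + 1 = 142 bp.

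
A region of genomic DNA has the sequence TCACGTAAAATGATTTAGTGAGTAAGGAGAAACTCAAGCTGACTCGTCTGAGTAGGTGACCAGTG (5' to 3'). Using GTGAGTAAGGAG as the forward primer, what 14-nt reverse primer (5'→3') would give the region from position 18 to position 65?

The product's 3' end on the top strand is position 65.
The reverse primer anneals to the top strand over positions 52–65, i.e. to GTAGGTGACCAGTG.
Its sequence written 5'→3' is the reverse complement: CACTGGTCACCTAC.

5'-CACTGGTCACCTAC-3'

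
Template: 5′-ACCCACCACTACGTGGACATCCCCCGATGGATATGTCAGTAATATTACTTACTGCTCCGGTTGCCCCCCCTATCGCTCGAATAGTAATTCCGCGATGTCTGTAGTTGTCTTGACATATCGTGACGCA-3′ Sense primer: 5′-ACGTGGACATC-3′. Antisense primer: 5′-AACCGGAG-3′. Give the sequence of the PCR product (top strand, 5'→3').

5'-ACGTGGACATCCCCCGATGGATATGTCAGTAATATTACTTACTGCTCCGGTT-3'

Scanning the template, ACGTGGACATC occurs at positions 11–21; this primer anneals to the bottom strand there with its 3' end pointing downstream.
The reverse primer's reverse complement is CTCCGGTT, which matches the template at positions 55–62.
The product is the template from position 11 through 62 (52 bp).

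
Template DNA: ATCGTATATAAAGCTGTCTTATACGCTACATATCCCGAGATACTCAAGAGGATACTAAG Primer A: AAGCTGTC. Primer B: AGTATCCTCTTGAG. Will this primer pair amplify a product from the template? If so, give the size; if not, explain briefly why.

Yes — a 46 bp product.

Primer A (AAGCTGTC) matches the top strand at positions 11–18; it acts as a forward primer.
Primer B's reverse complement is CTCAAGAGGATACT, matching the top strand at positions 43–56; it acts as a reverse primer.
The 3' ends face each other across positions 11–56, giving a 46 bp product.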